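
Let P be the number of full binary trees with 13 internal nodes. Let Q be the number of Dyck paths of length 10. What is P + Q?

742942

The number of full binary trees on 13 internal nodes is the Catalan number C_13. So P = C_13 = 742900.
Dyck paths of semilength n (length 2n) are counted by C_n; here n = 5. So Q = C_5 = 42.
P + Q = 742900 + 42 = 742942.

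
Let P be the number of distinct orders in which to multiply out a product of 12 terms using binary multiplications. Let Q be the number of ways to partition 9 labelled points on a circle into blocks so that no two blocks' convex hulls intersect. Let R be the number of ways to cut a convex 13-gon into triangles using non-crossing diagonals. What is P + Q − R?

4862

Ways to associate a product of 12 factors correspond to binary trees on 12 leaves, so the count is C_11. So P = C_11 = 58786.
Non-crossing partitions of an n-element set are counted by C_n; here n = 9. So Q = C_9 = 4862.
Triangulations of a convex m-gon are counted by C_{m−2}; with m = 13 this is C_11. So R = C_11 = 58786.
P + Q − R = 58786 + 4862 − 58786 = 4862.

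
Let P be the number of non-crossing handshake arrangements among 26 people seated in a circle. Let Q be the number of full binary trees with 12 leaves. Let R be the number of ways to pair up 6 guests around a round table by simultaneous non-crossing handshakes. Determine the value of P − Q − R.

Non-crossing handshake pairings of 2n people are counted by C_n; 26 people gives n = 13. So P = C_13 = 742900.
A full binary tree with L leaves has L−1 internal nodes and is counted by C_{L−1}; L = 12 gives C_11. So Q = C_11 = 58786.
Non-crossing handshake pairings of 2n people are counted by C_n; 6 people gives n = 3. So R = C_3 = 5.
P − Q − R = 742900 − 58786 − 5 = 684109.

684109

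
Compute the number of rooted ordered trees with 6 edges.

132

Rooted ordered trees with n edges are counted by C_n; here n = 6.
C_6 = C(12,6)/7 = 924/7 = 132.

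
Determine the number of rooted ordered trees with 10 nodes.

Rooted ordered (plane) trees on m nodes have m−1 edges and are counted by C_{m−1}; m = 10 gives C_9.
C_9 = C(18,9)/10 = 48620/10 = 4862.

4862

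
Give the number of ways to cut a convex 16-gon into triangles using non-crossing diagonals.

A convex 16-gon is triangulated into 14 triangles, and the number of such triangulations is the Catalan number C_{16−2} = C_14.
C_14 = C_13 · 2(2·13+1)/(13+2) = 742900 · 54/15 = 2674440.

2674440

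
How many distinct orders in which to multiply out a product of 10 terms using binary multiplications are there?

Ways to associate a product of 10 factors correspond to binary trees on 10 leaves, so the count is C_9.
C_9 = C(18,9)/10 = 48620/10 = 4862.

4862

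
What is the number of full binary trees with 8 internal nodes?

The number of full binary trees on 8 internal nodes is the Catalan number C_8.
C_8 = 1430.

1430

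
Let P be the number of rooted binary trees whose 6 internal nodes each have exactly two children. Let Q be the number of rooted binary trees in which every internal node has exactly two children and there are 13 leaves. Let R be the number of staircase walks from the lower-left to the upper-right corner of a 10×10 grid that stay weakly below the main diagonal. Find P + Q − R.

191348

Full binary trees with n internal nodes are counted by C_n; here n = 6. So P = C_6 = 132.
Full binary trees with 13 leaves have 13−1 = 12 internal nodes, so there are C_12 of them. So Q = C_12 = 208012.
Monotone paths in an n×n grid that stay weakly below the diagonal are counted by C_n; here n = 10. So R = C_10 = 16796.
P + Q − R = 132 + 208012 − 16796 = 191348.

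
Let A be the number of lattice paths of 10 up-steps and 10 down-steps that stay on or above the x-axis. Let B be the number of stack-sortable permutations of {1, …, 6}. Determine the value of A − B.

Paths of 10 up- and 10 down-steps that never dip below the axis are Dyck paths; their count is C_10. So A = C_10 = 16796.
By Knuth's characterisation, the stack-sortable permutations of length 6 are the 231-avoiders, numbering C_6. So B = C_6 = 132.
A − B = 16796 − 132 = 16664.

16664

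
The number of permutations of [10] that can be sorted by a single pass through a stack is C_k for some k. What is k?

10

By Knuth's characterisation, the stack-sortable permutations of length 10 are the 231-avoiders, numbering C_10.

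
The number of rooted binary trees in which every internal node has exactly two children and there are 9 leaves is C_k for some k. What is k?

8

Full binary trees with 9 leaves have 9−1 = 8 internal nodes, so there are C_8 of them.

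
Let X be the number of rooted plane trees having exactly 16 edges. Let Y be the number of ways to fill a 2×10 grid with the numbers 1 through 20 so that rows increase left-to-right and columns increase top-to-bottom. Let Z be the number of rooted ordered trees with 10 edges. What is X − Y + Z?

Rooted ordered trees with n edges are counted by C_n; here n = 16. So X = C_16 = 35357670.
Standard Young tableaux of shape 2×n are counted by C_n; here n = 10. So Y = C_10 = 16796.
A rooted plane tree with 10 edges has 11 nodes, and the count is C_10. So Z = C_10 = 16796.
X − Y + Z = 35357670 − 16796 + 16796 = 35357670.

35357670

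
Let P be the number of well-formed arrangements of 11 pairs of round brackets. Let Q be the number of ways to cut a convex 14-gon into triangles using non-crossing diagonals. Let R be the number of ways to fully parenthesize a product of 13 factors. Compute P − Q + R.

58786

A balanced arrangement of 11 bracket pairs is a Dyck word of semilength 11, so the count is C_11. So P = C_11 = 58786.
A convex 14-gon is triangulated into 12 triangles, and the number of such triangulations is the Catalan number C_{14−2} = C_12. So Q = C_12 = 208012.
Bracketing 13 factors into binary products is counted by C_{13−1} = C_12. So R = C_12 = 208012.
P − Q + R = 58786 − 208012 + 208012 = 58786.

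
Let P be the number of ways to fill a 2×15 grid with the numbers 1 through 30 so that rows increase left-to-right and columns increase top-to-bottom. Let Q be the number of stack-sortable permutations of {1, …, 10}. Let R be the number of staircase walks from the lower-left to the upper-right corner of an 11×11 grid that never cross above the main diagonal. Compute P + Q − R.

9652855

By the hook-length formula (or a Dyck-path bijection), SYT of shape 2×15 number C_15. So P = C_15 = 9694845.
By Knuth's characterisation, the stack-sortable permutations of length 10 are the 231-avoiders, numbering C_10. So Q = C_10 = 16796.
Sub-diagonal monotone paths from (0,0) to (11,11) biject with Dyck paths of semilength 11, giving C_11. So R = C_11 = 58786.
P + Q − R = 9694845 + 16796 − 58786 = 9652855.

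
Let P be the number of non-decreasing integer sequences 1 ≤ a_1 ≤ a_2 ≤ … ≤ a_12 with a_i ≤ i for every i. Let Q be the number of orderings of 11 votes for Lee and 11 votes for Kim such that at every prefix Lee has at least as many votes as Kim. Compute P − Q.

Weakly increasing sequences with a_i ≤ i biject with Dyck paths of semilength 12, so there are C_12. So P = C_12 = 208012.
Ballot sequences with n votes each where one side never trails are Dyck words, counted by C_n; here n = 11. So Q = C_11 = 58786.
P − Q = 208012 − 58786 = 149226.

149226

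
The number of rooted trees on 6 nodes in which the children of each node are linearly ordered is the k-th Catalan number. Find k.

A rooted plane tree on 6 nodes has 5 edges, and such trees are counted by C_5.

5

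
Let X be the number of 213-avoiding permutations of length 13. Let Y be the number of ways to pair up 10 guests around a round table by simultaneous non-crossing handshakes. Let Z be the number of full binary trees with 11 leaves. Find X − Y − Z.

For any fixed pattern of length 3, the pattern-avoiding permutations of [13] number C_13. So X = C_13 = 742900.
With 10 = 2·5 people, non-crossing handshake pairings are non-crossing perfect matchings on a circle, counted by C_5. So Y = C_5 = 42.
A full binary tree with L leaves has L−1 internal nodes and is counted by C_{L−1}; L = 11 gives C_10. So Z = C_10 = 16796.
X − Y − Z = 742900 − 42 − 16796 = 726062.

726062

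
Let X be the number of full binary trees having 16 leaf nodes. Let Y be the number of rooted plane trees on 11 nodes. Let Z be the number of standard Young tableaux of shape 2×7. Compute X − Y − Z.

A full binary tree with L leaves has L−1 internal nodes and is counted by C_{L−1}; L = 16 gives C_15. So X = C_15 = 9694845.
Rooted ordered (plane) trees on m nodes have m−1 edges and are counted by C_{m−1}; m = 11 gives C_10. So Y = C_10 = 16796.
Standard Young tableaux of shape 2×n are counted by C_n; here n = 7. So Z = C_7 = 429.
X − Y − Z = 9694845 − 16796 − 429 = 9677620.

9677620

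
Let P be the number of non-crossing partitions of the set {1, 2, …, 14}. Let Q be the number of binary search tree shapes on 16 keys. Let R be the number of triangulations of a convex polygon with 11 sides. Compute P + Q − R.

38027248

The non-crossing partitions of [14] form a lattice of size C_14. So P = C_14 = 2674440.
Rooted binary trees with 16 nodes (each child slot possibly empty) number C_16. So Q = C_16 = 35357670.
The number of triangulations of an 11-gon is the Catalan number C_9 (index = sides − 2). So R = C_9 = 4862.
P + Q − R = 2674440 + 35357670 − 4862 = 38027248.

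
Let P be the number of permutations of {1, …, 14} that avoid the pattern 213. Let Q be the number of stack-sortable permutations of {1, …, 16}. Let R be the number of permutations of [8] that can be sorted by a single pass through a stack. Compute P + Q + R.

For any fixed pattern of length 3, the pattern-avoiding permutations of [14] number C_14. So P = C_14 = 2674440.
By Knuth's characterisation, the stack-sortable permutations of length 16 are the 231-avoiders, numbering C_16. So Q = C_16 = 35357670.
Stack-sortable permutations are exactly the 231-avoiding ones, counted by C_n; here n = 8. So R = C_8 = 1430.
P + Q + R = 2674440 + 35357670 + 1430 = 38033540.

38033540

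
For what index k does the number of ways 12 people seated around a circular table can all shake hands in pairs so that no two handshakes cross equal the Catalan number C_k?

With 12 = 2·6 people, non-crossing handshake pairings are non-crossing perfect matchings on a circle, counted by C_6.

6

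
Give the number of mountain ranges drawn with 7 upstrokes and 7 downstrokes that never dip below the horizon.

429

A Dyck path with 7 up-steps and 7 down-steps has semilength 7, so there are C_7 of them.
C_7 = 429.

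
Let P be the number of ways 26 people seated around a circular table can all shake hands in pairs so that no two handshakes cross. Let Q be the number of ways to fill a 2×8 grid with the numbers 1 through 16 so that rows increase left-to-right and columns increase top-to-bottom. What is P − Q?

741470

Non-crossing handshake pairings of 2n people are counted by C_n; 26 people gives n = 13. So P = C_13 = 742900.
By the hook-length formula (or a Dyck-path bijection), SYT of shape 2×8 number C_8. So Q = C_8 = 1430.
P − Q = 742900 − 1430 = 741470.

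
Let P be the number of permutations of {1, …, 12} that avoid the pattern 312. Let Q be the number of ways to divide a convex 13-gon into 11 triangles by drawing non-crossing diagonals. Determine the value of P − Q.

149226

Permutations of [n] avoiding any single length-3 pattern are counted by C_n; here n = 12. So P = C_12 = 208012.
The number of triangulations of a 13-gon is the Catalan number C_11 (index = sides − 2). So Q = C_11 = 58786.
P − Q = 208012 − 58786 = 149226.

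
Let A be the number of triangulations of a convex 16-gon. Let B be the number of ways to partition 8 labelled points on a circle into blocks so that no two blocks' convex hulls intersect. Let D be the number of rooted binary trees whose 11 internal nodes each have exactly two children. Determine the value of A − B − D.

A convex 16-gon is triangulated into 14 triangles, and the number of such triangulations is the Catalan number C_{16−2} = C_14. So A = C_14 = 2674440.
Non-crossing partitions of an n-element set are counted by C_n; here n = 8. So B = C_8 = 1430.
The number of full binary trees on 11 internal nodes is the Catalan number C_11. So D = C_11 = 58786.
A − B − D = 2674440 − 1430 − 58786 = 2614224.

2614224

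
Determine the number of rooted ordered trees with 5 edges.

A rooted plane tree with 5 edges has 6 nodes, and the count is C_5.
C_5 = C(10,5)/6 = 252/6 = 42.

42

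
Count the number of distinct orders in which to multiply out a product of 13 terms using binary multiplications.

Ways to associate a product of 13 factors correspond to binary trees on 13 leaves, so the count is C_12.
C_12 = 208012.

208012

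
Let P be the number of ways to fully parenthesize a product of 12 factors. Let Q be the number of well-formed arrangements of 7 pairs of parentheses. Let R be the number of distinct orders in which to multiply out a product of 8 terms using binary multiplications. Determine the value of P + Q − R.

Bracketing 12 factors into binary products is counted by C_{12−1} = C_11. So P = C_11 = 58786.
A balanced arrangement of 7 bracket pairs is a Dyck word of semilength 7, so the count is C_7. So Q = C_7 = 429.
Bracketing 8 factors into binary products is counted by C_{8−1} = C_7. So R = C_7 = 429.
P + Q − R = 58786 + 429 − 429 = 58786.

58786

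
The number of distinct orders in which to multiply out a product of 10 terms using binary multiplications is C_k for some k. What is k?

Bracketing 10 factors into binary products is counted by C_{10−1} = C_9.

9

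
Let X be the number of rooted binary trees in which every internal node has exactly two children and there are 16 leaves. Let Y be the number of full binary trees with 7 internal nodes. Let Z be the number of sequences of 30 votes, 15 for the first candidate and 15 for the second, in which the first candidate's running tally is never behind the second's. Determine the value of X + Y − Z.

429

Full binary trees with 16 leaves have 16−1 = 15 internal nodes, so there are C_15 of them. So X = C_15 = 9694845.
The number of full binary trees on 7 internal nodes is the Catalan number C_7. So Y = C_7 = 429.
Reading a vote for the leader as '(' and for the other as ')' turns such a sequence into a balanced string of 15 pairs, so the count is C_15. So Z = C_15 = 9694845.
X + Y − Z = 9694845 + 429 − 9694845 = 429.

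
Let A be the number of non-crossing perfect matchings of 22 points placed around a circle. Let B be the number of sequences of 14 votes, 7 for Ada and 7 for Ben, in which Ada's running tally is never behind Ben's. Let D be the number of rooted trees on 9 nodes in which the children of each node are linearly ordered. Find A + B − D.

57785

Non-crossing perfect matchings of 2n points on a circle are counted by C_n; with 22 points, n = 11. So A = C_11 = 58786.
Ballot sequences with n votes each where one side never trails are Dyck words, counted by C_n; here n = 7. So B = C_7 = 429.
A rooted plane tree on 9 nodes has 8 edges, and such trees are counted by C_8. So D = C_8 = 1430.
A + B − D = 58786 + 429 − 1430 = 57785.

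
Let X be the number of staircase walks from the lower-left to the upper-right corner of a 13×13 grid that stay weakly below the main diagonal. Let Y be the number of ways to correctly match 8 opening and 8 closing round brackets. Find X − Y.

Sub-diagonal monotone paths from (0,0) to (13,13) biject with Dyck paths of semilength 13, giving C_13. So X = C_13 = 742900.
Balanced strings of n pairs of brackets are counted by C_n; here n = 8. So Y = C_8 = 1430.
X − Y = 742900 − 1430 = 741470.

741470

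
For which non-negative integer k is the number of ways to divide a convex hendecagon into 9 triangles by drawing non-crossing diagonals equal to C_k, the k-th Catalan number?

Triangulations of a convex m-gon are counted by C_{m−2}; with m = 11 this is C_9.

9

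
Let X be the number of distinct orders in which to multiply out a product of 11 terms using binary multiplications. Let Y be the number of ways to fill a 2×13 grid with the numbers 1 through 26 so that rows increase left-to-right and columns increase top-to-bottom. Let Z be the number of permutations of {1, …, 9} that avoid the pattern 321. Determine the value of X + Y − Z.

Parenthesizations of m factors correspond to full binary trees with m leaves, counted by C_{m−1}; m = 11 gives C_10. So X = C_10 = 16796.
By the hook-length formula (or a Dyck-path bijection), SYT of shape 2×13 number C_13. So Y = C_13 = 742900.
Permutations of [n] avoiding any single length-3 pattern are counted by C_n; here n = 9. So Z = C_9 = 4862.
X + Y − Z = 16796 + 742900 − 4862 = 754834.

754834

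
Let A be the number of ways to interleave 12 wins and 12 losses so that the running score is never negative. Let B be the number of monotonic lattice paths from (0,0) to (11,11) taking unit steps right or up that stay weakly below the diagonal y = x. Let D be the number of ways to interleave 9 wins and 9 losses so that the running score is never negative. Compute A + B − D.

261936

Reading a vote for the leader as '(' and for the other as ')' turns such a sequence into a balanced string of 12 pairs, so the count is C_12. So A = C_12 = 208012.
Sub-diagonal monotone paths from (0,0) to (11,11) biject with Dyck paths of semilength 11, giving C_11. So B = C_11 = 58786.
Reading a vote for the leader as '(' and for the other as ')' turns such a sequence into a balanced string of 9 pairs, so the count is C_9. So D = C_9 = 4862.
A + B − D = 208012 + 58786 − 4862 = 261936.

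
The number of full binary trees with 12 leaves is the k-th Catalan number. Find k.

A full binary tree with L leaves has L−1 internal nodes and is counted by C_{L−1}; L = 12 gives C_11.

11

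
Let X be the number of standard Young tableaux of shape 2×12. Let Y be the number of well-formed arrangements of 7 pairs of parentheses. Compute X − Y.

Standard Young tableaux of shape 2×n are counted by C_n; here n = 12. So X = C_12 = 208012.
With 7 pairs the number of balanced bracket strings is the Catalan number C_7. So Y = C_7 = 429.
X − Y = 208012 − 429 = 207583.

207583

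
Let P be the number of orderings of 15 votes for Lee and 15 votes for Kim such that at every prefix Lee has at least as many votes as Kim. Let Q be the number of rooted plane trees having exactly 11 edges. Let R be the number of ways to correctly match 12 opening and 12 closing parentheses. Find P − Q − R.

Reading a vote for the leader as '(' and for the other as ')' turns such a sequence into a balanced string of 15 pairs, so the count is C_15. So P = C_15 = 9694845.
Rooted ordered trees with n edges are counted by C_n; here n = 11. So Q = C_11 = 58786.
With 12 pairs the number of balanced bracket strings is the Catalan number C_12. So R = C_12 = 208012.
P − Q − R = 9694845 − 58786 − 208012 = 9428047.

9428047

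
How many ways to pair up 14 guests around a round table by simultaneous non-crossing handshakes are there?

429

Non-crossing handshake pairings of 2n people are counted by C_n; 14 people gives n = 7.
C_7 = C(14,7)/8 = 3432/8 = 429.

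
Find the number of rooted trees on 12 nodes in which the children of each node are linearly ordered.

58786

Rooted ordered (plane) trees on m nodes have m−1 edges and are counted by C_{m−1}; m = 12 gives C_11.
C_11 = C(22,11)/12 = 705432/12 = 58786.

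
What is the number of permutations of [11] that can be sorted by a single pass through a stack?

58786

By Knuth's characterisation, the stack-sortable permutations of length 11 are the 231-avoiders, numbering C_11.
C_11 = 58786.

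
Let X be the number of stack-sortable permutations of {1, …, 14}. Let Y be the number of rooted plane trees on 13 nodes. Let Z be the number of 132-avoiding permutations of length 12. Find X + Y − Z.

By Knuth's characterisation, the stack-sortable permutations of length 14 are the 231-avoiders, numbering C_14. So X = C_14 = 2674440.
Rooted ordered (plane) trees on m nodes have m−1 edges and are counted by C_{m−1}; m = 13 gives C_12. So Y = C_12 = 208012.
Permutations of [n] avoiding any single length-3 pattern are counted by C_n; here n = 12. So Z = C_12 = 208012.
X + Y − Z = 2674440 + 208012 − 208012 = 2674440.

2674440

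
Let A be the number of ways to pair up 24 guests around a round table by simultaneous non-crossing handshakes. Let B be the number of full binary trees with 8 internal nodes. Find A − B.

206582

With 24 = 2·12 people, non-crossing handshake pairings are non-crossing perfect matchings on a circle, counted by C_12. So A = C_12 = 208012.
Full binary trees with n internal nodes are counted by C_n; here n = 8. So B = C_8 = 1430.
A − B = 208012 − 1430 = 206582.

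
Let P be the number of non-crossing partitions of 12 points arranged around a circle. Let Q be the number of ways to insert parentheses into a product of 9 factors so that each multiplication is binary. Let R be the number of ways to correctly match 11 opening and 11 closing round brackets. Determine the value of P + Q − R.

The non-crossing partitions of [12] form a lattice of size C_12. So P = C_12 = 208012.
Ways to associate a product of 9 factors correspond to binary trees on 9 leaves, so the count is C_8. So Q = C_8 = 1430.
A balanced arrangement of 11 bracket pairs is a Dyck word of semilength 11, so the count is C_11. So R = C_11 = 58786.
P + Q − R = 208012 + 1430 − 58786 = 150656.

150656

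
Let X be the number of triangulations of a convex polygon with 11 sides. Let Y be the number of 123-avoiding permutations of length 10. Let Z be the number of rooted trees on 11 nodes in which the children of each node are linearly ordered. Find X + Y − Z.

4862

Triangulations of a convex m-gon are counted by C_{m−2}; with m = 11 this is C_9. So X = C_9 = 4862.
Permutations of [n] avoiding any single length-3 pattern are counted by C_n; here n = 10. So Y = C_10 = 16796.
A rooted plane tree on 11 nodes has 10 edges, and such trees are counted by C_10. So Z = C_10 = 16796.
X + Y − Z = 4862 + 16796 − 16796 = 4862.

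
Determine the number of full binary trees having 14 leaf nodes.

Full binary trees with 14 leaves have 14−1 = 13 internal nodes, so there are C_13 of them.
C_13 = 742900.

742900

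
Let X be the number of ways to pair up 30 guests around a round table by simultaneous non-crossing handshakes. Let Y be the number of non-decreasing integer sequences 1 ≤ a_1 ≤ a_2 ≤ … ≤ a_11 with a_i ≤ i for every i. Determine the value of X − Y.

9636059

With 30 = 2·15 people, non-crossing handshake pairings are non-crossing perfect matchings on a circle, counted by C_15. So X = C_15 = 9694845.
Such sub-staircase sequences of length n are counted by C_n; here n = 11. So Y = C_11 = 58786.
X − Y = 9694845 − 58786 = 9636059.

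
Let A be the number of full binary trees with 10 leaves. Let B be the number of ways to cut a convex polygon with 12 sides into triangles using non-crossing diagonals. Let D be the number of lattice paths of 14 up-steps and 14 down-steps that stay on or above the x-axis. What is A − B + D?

Full binary trees with 10 leaves have 10−1 = 9 internal nodes, so there are C_9 of them. So A = C_9 = 4862.
The number of triangulations of a 12-gon is the Catalan number C_10 (index = sides − 2). So B = C_10 = 16796.
A Dyck path with 14 up-steps and 14 down-steps has semilength 14, so there are C_14 of them. So D = C_14 = 2674440.
A − B + D = 4862 − 16796 + 2674440 = 2662506.

2662506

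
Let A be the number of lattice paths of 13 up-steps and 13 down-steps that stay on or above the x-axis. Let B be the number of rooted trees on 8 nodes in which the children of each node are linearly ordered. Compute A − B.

742471

Paths of 13 up- and 13 down-steps that never dip below the axis are Dyck paths; their count is C_13. So A = C_13 = 742900.
A rooted plane tree on 8 nodes has 7 edges, and such trees are counted by C_7. So B = C_7 = 429.
A − B = 742900 − 429 = 742471.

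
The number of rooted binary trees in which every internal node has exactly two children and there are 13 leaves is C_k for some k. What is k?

Full binary trees with 13 leaves have 13−1 = 12 internal nodes, so there are C_12 of them.

12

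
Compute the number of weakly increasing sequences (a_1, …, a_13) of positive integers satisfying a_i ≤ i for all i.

742900

Weakly increasing sequences with a_i ≤ i biject with Dyck paths of semilength 13, so there are C_13.
C_13 = 742900.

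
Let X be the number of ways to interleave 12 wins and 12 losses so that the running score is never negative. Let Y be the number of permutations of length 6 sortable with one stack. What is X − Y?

Ballot sequences with n votes each where one side never trails are Dyck words, counted by C_n; here n = 12. So X = C_12 = 208012.
Stack-sortable permutations are exactly the 231-avoiding ones, counted by C_n; here n = 6. So Y = C_6 = 132.
X − Y = 208012 − 132 = 207880.

207880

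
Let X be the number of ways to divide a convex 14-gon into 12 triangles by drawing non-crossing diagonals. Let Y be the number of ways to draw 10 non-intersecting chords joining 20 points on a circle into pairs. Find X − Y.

The number of triangulations of a 14-gon is the Catalan number C_12 (index = sides − 2). So X = C_12 = 208012.
Non-crossing perfect matchings of 2n points on a circle are counted by C_n; with 20 points, n = 10. So Y = C_10 = 16796.
X − Y = 208012 − 16796 = 191216.

191216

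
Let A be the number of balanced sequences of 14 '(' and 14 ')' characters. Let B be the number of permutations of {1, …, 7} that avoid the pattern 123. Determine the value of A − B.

2674011

Balanced strings of n pairs of brackets are counted by C_n; here n = 14. So A = C_14 = 2674440.
Permutations of [n] avoiding any single length-3 pattern are counted by C_n; here n = 7. So B = C_7 = 429.
A − B = 2674440 − 429 = 2674011.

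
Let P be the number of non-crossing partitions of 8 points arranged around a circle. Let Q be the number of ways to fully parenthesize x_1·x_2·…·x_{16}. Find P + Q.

9696275

The non-crossing partitions of [8] form a lattice of size C_8. So P = C_8 = 1430.
Parenthesizations of m factors correspond to full binary trees with m leaves, counted by C_{m−1}; m = 16 gives C_15. So Q = C_15 = 9694845.
P + Q = 1430 + 9694845 = 9696275.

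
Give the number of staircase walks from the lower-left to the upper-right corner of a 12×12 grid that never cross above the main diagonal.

208012

Monotone paths in an n×n grid that stay weakly below the diagonal are counted by C_n; here n = 12.
C_12 = 208012.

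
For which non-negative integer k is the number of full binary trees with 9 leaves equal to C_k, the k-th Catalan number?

A full binary tree with L leaves has L−1 internal nodes and is counted by C_{L−1}; L = 9 gives C_8.

8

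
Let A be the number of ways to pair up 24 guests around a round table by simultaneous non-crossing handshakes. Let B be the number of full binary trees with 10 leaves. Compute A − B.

With 24 = 2·12 people, non-crossing handshake pairings are non-crossing perfect matchings on a circle, counted by C_12. So A = C_12 = 208012.
A full binary tree with L leaves has L−1 internal nodes and is counted by C_{L−1}; L = 10 gives C_9. So B = C_9 = 4862.
A − B = 208012 − 4862 = 203150.

203150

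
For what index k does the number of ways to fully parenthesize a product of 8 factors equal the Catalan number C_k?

7

Bracketing 8 factors into binary products is counted by C_{8−1} = C_7.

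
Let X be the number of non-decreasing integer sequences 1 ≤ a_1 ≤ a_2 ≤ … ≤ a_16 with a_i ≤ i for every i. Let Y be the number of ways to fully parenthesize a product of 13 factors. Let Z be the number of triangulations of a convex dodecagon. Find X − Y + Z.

Weakly increasing sequences with a_i ≤ i biject with Dyck paths of semilength 16, so there are C_16. So X = C_16 = 35357670.
Ways to associate a product of 13 factors correspond to binary trees on 13 leaves, so the count is C_12. So Y = C_12 = 208012.
The number of triangulations of a 12-gon is the Catalan number C_10 (index = sides − 2). So Z = C_10 = 16796.
X − Y + Z = 35357670 − 208012 + 16796 = 35166454.

35166454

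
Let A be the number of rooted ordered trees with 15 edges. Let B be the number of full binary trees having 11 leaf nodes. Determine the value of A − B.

9678049

A rooted plane tree with 15 edges has 16 nodes, and the count is C_15. So A = C_15 = 9694845.
A full binary tree with L leaves has L−1 internal nodes and is counted by C_{L−1}; L = 11 gives C_10. So B = C_10 = 16796.
A − B = 9694845 − 16796 = 9678049.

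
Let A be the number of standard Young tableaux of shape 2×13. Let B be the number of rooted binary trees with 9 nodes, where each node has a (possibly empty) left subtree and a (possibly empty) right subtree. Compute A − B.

Standard Young tableaux of shape 2×n are counted by C_n; here n = 13. So A = C_13 = 742900.
Rooted binary trees with 9 nodes (each child slot possibly empty) number C_9. So B = C_9 = 4862.
A − B = 742900 − 4862 = 738038.

738038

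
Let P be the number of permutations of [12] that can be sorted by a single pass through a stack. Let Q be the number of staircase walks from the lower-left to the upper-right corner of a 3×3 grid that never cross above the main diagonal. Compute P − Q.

208007

Stack-sortable permutations are exactly the 231-avoiding ones, counted by C_n; here n = 12. So P = C_12 = 208012.
Sub-diagonal monotone paths from (0,0) to (3,3) biject with Dyck paths of semilength 3, giving C_3. So Q = C_3 = 5.
P − Q = 208012 − 5 = 208007.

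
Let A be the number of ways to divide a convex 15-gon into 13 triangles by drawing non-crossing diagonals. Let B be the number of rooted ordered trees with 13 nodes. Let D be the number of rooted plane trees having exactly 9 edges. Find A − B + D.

539750

The number of triangulations of a 15-gon is the Catalan number C_13 (index = sides − 2). So A = C_13 = 742900.
A rooted plane tree on 13 nodes has 12 edges, and such trees are counted by C_12. So B = C_12 = 208012.
A rooted plane tree with 9 edges has 10 nodes, and the count is C_9. So D = C_9 = 4862.
A − B + D = 742900 − 208012 + 4862 = 539750.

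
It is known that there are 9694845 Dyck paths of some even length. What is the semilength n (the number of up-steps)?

15

Dyck paths of semilength n are counted by C_n. The Catalan number equal to 9694845 is C_15.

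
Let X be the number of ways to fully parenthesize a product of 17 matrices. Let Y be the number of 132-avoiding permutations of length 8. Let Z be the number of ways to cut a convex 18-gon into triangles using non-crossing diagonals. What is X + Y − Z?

Bracketing 17 factors into binary products is counted by C_{17−1} = C_16. So X = C_16 = 35357670.
Permutations of [n] avoiding any single length-3 pattern are counted by C_n; here n = 8. So Y = C_8 = 1430.
Triangulations of a convex m-gon are counted by C_{m−2}; with m = 18 this is C_16. So Z = C_16 = 35357670.
X + Y − Z = 35357670 + 1430 − 35357670 = 1430.

1430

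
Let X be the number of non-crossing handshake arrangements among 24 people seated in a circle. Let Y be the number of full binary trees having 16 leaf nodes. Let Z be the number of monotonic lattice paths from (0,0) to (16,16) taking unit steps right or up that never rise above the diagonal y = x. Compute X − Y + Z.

Non-crossing handshake pairings of 2n people are counted by C_n; 24 people gives n = 12. So X = C_12 = 208012.
Full binary trees with 16 leaves have 16−1 = 15 internal nodes, so there are C_15 of them. So Y = C_15 = 9694845.
Monotone paths in an n×n grid that stay weakly below the diagonal are counted by C_n; here n = 16. So Z = C_16 = 35357670.
X − Y + Z = 208012 − 9694845 + 35357670 = 25870837.

25870837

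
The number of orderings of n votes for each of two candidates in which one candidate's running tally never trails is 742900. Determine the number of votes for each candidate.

Such ballot sequences with n votes each are counted by C_n; 742900 = C_13.

13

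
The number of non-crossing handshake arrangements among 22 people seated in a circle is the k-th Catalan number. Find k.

11

With 22 = 2·11 people, non-crossing handshake pairings are non-crossing perfect matchings on a circle, counted by C_11.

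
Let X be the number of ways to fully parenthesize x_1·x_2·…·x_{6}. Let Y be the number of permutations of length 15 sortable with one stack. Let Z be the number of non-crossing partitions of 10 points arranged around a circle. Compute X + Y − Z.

Ways to associate a product of 6 factors correspond to binary trees on 6 leaves, so the count is C_5. So X = C_5 = 42.
Stack-sortable permutations are exactly the 231-avoiding ones, counted by C_n; here n = 15. So Y = C_15 = 9694845.
Non-crossing partitions of an n-element set are counted by C_n; here n = 10. So Z = C_10 = 16796.
X + Y − Z = 42 + 9694845 − 16796 = 9678091.

9678091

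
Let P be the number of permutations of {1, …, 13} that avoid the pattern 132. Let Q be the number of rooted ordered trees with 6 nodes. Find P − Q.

For any fixed pattern of length 3, the pattern-avoiding permutations of [13] number C_13. So P = C_13 = 742900.
A rooted plane tree on 6 nodes has 5 edges, and such trees are counted by C_5. So Q = C_5 = 42.
P − Q = 742900 − 42 = 742858.

742858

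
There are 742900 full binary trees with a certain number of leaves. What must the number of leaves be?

Full binary trees with L leaves are counted by C_{L−1}. Since C_13 = 742900, the index is 13.
So the index is 13, and the number of leaves is 13 + 1 = 14.

14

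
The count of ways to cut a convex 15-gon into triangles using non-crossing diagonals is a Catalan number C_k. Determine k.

Triangulations of a convex m-gon are counted by C_{m−2}; with m = 15 this is C_13.

13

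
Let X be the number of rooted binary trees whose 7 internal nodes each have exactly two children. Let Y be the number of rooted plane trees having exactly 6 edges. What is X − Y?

Full binary trees with n internal nodes are counted by C_n; here n = 7. So X = C_7 = 429.
A rooted plane tree with 6 edges has 7 nodes, and the count is C_6. So Y = C_6 = 132.
X − Y = 429 − 132 = 297.

297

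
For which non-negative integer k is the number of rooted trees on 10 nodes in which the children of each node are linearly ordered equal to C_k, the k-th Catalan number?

9

A rooted plane tree on 10 nodes has 9 edges, and such trees are counted by C_9.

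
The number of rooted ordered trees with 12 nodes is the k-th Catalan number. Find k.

A rooted plane tree on 12 nodes has 11 edges, and such trees are counted by C_11.

11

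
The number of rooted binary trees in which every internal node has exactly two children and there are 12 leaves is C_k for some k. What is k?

Full binary trees with 12 leaves have 12−1 = 11 internal nodes, so there are C_11 of them.

11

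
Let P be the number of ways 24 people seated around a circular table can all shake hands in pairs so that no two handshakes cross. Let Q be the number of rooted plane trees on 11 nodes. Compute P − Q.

Non-crossing handshake pairings of 2n people are counted by C_n; 24 people gives n = 12. So P = C_12 = 208012.
Rooted ordered (plane) trees on m nodes have m−1 edges and are counted by C_{m−1}; m = 11 gives C_10. So Q = C_10 = 16796.
P − Q = 208012 − 16796 = 191216.

191216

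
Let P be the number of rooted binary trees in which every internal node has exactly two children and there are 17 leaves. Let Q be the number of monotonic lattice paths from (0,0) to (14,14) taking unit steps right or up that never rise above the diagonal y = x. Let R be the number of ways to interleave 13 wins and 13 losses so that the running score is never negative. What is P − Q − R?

31940330

A full binary tree with L leaves has L−1 internal nodes and is counted by C_{L−1}; L = 17 gives C_16. So P = C_16 = 35357670.
Monotone paths in an n×n grid that stay weakly below the diagonal are counted by C_n; here n = 14. So Q = C_14 = 2674440.
Ballot sequences with n votes each where one side never trails are Dyck words, counted by C_n; here n = 13. So R = C_13 = 742900.
P − Q − R = 35357670 − 2674440 − 742900 = 31940330.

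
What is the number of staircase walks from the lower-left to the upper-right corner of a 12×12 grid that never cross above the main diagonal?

208012

Monotone paths in an n×n grid that stay weakly below the diagonal are counted by C_n; here n = 12.
C_12 = C(24,12)/13 = 2704156/13 = 208012.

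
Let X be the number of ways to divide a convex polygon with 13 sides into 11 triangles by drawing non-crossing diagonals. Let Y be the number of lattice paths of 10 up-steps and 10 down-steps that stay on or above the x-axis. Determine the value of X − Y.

Triangulations of a convex m-gon are counted by C_{m−2}; with m = 13 this is C_11. So X = C_11 = 58786.
A Dyck path with 10 up-steps and 10 down-steps has semilength 10, so there are C_10 of them. So Y = C_10 = 16796.
X − Y = 58786 − 16796 = 41990.

41990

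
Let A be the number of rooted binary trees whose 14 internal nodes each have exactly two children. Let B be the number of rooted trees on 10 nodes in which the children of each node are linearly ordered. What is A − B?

Full binary trees with n internal nodes are counted by C_n; here n = 14. So A = C_14 = 2674440.
Rooted ordered (plane) trees on m nodes have m−1 edges and are counted by C_{m−1}; m = 10 gives C_9. So B = C_9 = 4862.
A − B = 2674440 − 4862 = 2669578.

2669578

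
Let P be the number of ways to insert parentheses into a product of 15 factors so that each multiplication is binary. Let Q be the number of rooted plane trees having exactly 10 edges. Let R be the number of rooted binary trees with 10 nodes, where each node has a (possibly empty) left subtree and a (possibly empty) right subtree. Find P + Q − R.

2674440

Ways to associate a product of 15 factors correspond to binary trees on 15 leaves, so the count is C_14. So P = C_14 = 2674440.
A rooted plane tree with 10 edges has 11 nodes, and the count is C_10. So Q = C_10 = 16796.
Rooted binary trees with 10 nodes (each child slot possibly empty) number C_10. So R = C_10 = 16796.
P + Q − R = 2674440 + 16796 − 16796 = 2674440.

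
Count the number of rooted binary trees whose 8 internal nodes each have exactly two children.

1430

The number of full binary trees on 8 internal nodes is the Catalan number C_8.
C_8 = C_7 · 2(2·7+1)/(7+2) = 429 · 30/9 = 1430.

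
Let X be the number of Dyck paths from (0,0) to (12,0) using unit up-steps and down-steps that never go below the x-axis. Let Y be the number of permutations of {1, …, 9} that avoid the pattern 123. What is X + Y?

Dyck paths of semilength n (length 2n) are counted by C_n; here n = 6. So X = C_6 = 132.
Permutations of [n] avoiding any single length-3 pattern are counted by C_n; here n = 9. So Y = C_9 = 4862.
X + Y = 132 + 4862 = 4994.

4994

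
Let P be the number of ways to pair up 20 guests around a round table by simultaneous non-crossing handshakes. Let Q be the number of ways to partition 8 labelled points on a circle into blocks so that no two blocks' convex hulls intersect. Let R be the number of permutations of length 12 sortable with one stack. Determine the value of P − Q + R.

With 20 = 2·10 people, non-crossing handshake pairings are non-crossing perfect matchings on a circle, counted by C_10. So P = C_10 = 16796.
The non-crossing partitions of [8] form a lattice of size C_8. So Q = C_8 = 1430.
By Knuth's characterisation, the stack-sortable permutations of length 12 are the 231-avoiders, numbering C_12. So R = C_12 = 208012.
P − Q + R = 16796 − 1430 + 208012 = 223378.

223378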